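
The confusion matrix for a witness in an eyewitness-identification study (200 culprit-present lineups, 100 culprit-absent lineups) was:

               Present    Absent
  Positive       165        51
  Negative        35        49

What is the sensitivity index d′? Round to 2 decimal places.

H = 165/200 = 0.8250
FA = 51/100 = 0.5100
z(0.8250) = 0.9346, z(0.5100) = 0.0251
d' = z(H) − z(FA) = 0.9346 − 0.0251 = 0.9095

d′ = 0.91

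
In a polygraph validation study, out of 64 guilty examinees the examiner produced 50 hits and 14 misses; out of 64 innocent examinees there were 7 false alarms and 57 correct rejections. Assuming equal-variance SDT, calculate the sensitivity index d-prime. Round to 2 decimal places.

d-prime = 2.01

H = 50/64 = 0.7812
FA = 7/64 = 0.1094
z(H) = z(0.7812) = 0.7763
z(FA) = z(0.1094) = -1.2297
d' = z(H) − z(FA) = 0.7763 − (-1.2297) = 2.0060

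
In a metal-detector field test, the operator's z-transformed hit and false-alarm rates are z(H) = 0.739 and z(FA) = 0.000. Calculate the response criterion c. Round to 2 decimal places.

c = -0.37

c = −½·[z(H) + z(FA)] = −½·(0.739 + 0.000) = -0.3695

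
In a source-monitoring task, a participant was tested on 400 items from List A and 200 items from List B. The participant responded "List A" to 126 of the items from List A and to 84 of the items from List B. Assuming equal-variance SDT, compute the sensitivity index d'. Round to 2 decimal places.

H = 126/400 = 0.3150
FA = 84/200 = 0.4200
z(H) = z(0.3150) = -0.482
z(FA) = z(0.4200) = -0.202
d' = z(H) − z(FA) = -0.482 − (-0.202) = -0.280

d' = -0.28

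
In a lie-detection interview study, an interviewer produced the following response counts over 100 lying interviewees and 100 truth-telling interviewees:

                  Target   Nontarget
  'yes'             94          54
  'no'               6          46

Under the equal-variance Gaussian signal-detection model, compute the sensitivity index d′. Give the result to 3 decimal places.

d′ = 1.454

H = 94/100 = 0.9400
FA = 54/100 = 0.5400
z(H) = z(0.9400) = 1.5548
z(FA) = z(0.5400) = 0.1004
d' = z(H) − z(FA) = 1.5548 − 0.1004 = 1.4544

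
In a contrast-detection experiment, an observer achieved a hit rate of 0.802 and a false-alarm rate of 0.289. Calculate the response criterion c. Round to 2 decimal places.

z(0.802) = 0.8488, z(0.289) = -0.5563
c = −½·[z(H) + z(FA)] = −0.5 × (0.8488 + (-0.5563)) = -0.14625

c = -0.15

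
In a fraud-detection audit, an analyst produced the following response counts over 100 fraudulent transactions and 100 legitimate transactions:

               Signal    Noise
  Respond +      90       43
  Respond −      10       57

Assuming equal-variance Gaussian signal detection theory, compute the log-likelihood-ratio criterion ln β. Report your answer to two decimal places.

ln β = -0.81

H = 90/100 = 0.9000
FA = 43/100 = 0.4300
z(H) = 1.282
z(FA) = -0.176
ln β = −½·[z(H)² − z(FA)²] = −0.5 × (1.644 − 0.031) = -0.8065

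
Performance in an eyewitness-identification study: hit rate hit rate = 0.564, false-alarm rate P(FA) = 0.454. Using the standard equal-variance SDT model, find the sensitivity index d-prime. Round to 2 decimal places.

d-prime = 0.28

Φ⁻¹(0.564) = 0.161, Φ⁻¹(0.454) = -0.116
d' = z(H) − z(FA) = 0.161 − (-0.116) = 0.277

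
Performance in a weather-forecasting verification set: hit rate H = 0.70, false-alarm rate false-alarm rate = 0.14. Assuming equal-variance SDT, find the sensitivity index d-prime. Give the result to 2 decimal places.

d-prime = 1.60

z(H) = 0.5244
z(FA) = -1.0803
d' = z(H) − z(FA) = 0.5244 − (-1.0803) = 1.6047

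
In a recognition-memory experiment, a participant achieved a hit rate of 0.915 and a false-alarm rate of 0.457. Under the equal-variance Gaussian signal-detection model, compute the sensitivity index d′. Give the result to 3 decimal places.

Φ⁻¹(H) = 1.3722
Φ⁻¹(FA) = -0.1080
d' = z(H) − z(FA) = 1.3722 − (-0.1080) = 1.4802

d′ = 1.480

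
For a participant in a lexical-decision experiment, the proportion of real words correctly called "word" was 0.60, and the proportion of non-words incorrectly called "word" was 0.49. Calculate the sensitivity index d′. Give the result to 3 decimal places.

z(H) = z(0.60) = 0.2533
z(FA) = z(0.49) = -0.0251
d' = z(H) − z(FA) = 0.2533 − (-0.0251) = 0.2784

d′ = 0.278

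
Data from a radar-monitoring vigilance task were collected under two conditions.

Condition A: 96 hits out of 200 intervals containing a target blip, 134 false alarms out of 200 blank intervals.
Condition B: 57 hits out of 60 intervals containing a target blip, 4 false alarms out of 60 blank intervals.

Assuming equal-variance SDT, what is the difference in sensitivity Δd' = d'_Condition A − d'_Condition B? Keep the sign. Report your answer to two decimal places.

Condition A: z(0.4800) = -0.050, z(0.6700) = 0.440, d' = -0.490
Condition B: z(0.9500) = 1.645, z(0.0667) = -1.501, d' = 3.146
Δd' = d'_Condition A − d'_Condition B = -0.490 − 3.146 = -3.636
Condition B has the higher sensitivity.

Δd' = -3.64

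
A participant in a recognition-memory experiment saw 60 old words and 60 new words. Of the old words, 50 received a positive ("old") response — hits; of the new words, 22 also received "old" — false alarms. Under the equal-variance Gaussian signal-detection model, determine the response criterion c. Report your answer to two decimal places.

H = 50/60 = 0.8333
FA = 22/60 = 0.3667
z(H) = 0.967
z(FA) = -0.341
c = −½·[z(H) + z(FA)] = −0.5 × (0.967 + (-0.341)) = -0.313

c = -0.31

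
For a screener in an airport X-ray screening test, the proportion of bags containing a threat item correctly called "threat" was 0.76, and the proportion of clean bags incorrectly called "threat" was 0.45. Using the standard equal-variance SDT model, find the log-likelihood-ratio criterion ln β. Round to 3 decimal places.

ln β = -0.242

Φ⁻¹(0.76) = 0.7063, Φ⁻¹(0.45) = -0.1257
ln β = −½·[z(H)² − z(FA)²] = −0.5 × (0.4989 − 0.0158) = -0.24155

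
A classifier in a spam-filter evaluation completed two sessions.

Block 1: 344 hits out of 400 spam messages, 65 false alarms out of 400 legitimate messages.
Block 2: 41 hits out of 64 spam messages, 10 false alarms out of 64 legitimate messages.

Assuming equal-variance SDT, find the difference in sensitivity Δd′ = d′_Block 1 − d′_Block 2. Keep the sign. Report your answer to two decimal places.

Δd′ = 0.69

Block 1: z(0.8600) = 1.080, z(0.1625) = -0.984, d' = 2.064
Block 2: z(0.6406) = 0.360, z(0.1562) = -1.010, d' = 1.370
Δd' = d'_Block 1 − d'_Block 2 = 2.064 − 1.370 = 0.694
Block 1 has the higher sensitivity.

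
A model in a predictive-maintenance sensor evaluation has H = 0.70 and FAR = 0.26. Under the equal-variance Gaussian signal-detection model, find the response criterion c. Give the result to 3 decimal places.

c = 0.059

Φ⁻¹(0.70) = 0.5244, Φ⁻¹(0.26) = -0.6433
c = −½·[z(H) + z(FA)] = −0.5 × (0.5244 + (-0.6433)) = 0.05945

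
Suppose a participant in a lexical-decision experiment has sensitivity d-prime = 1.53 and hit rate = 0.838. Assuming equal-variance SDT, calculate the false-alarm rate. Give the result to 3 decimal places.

false-alarm rate = 0.293

z(hit rate) = z(0.838) = 0.9863
z(FA) = z(H) − d' = 0.9863 − 1.53 = -0.5437
false-alarm rate = Φ(-0.5437) = 0.2933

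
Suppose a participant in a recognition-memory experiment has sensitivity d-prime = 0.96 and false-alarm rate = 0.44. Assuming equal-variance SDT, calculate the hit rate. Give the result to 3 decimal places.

hit rate = 0.791

z(false-alarm rate) = z(0.44) = -0.1510
z(H) = z(FA) + d' = -0.1510 + 0.96 = 0.8090
hit rate = Φ(0.8090) = 0.7907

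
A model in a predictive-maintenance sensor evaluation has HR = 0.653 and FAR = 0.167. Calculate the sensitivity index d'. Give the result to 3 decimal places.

z(H) = 0.3934
z(FA) = -0.9661
d' = z(H) − z(FA) = 0.3934 − (-0.9661) = 1.3595

d' = 1.360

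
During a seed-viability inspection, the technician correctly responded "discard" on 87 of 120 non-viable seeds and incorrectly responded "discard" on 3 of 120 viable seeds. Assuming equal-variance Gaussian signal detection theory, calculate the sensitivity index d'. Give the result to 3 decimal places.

H = 87/120 = 0.7250
FA = 3/120 = 0.0250
Φ⁻¹(0.7250) = 0.5978, Φ⁻¹(0.0250) = -1.9600
d' = z(H) − z(FA) = 0.5978 − (-1.9600) = 2.5578

d' = 2.558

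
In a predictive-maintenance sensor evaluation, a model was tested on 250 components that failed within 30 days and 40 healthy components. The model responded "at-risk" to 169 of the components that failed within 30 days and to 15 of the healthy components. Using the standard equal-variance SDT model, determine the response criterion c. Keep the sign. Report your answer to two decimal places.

H = 169/250 = 0.6760
FA = 15/40 = 0.3750
Φ⁻¹(0.6760) = 0.457, Φ⁻¹(0.3750) = -0.319
c = −½·[z(H) + z(FA)] = −0.5 × (0.457 + (-0.319)) = -0.069
c < 0: the model has a liberal response bias.

c = -0.07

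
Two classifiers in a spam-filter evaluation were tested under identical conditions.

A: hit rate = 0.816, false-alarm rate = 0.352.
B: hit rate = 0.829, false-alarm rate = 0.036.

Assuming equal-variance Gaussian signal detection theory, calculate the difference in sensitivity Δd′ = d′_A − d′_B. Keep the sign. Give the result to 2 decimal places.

Δd′ = -1.47

A: z(0.816) = 0.900, z(0.352) = -0.380, d' = 1.280
B: z(0.829) = 0.950, z(0.036) = -1.799, d' = 2.749
Δd' = d'_A − d'_B = 1.280 − 2.749 = -1.469
B has the higher sensitivity.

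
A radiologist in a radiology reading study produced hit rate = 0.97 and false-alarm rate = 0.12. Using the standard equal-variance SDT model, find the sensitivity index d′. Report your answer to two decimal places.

d′ = 3.06

z(0.97) = 1.8808, z(0.12) = -1.1750
d' = z(H) − z(FA) = 1.8808 − (-1.1750) = 3.0558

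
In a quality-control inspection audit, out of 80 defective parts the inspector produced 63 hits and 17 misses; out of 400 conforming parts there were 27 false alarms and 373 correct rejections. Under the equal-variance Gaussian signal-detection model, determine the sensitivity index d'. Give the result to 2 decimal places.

H = 63/80 = 0.7875
FA = 27/400 = 0.0675
z(H) = 0.7978
z(FA) = -1.4947
d' = z(H) − z(FA) = 0.7978 − (-1.4947) = 2.2925

d' = 2.29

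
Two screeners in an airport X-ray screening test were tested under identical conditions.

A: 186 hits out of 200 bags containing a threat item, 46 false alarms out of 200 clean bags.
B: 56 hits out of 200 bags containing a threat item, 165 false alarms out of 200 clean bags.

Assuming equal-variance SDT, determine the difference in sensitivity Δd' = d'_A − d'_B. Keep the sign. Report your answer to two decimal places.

A: z(0.9300) = 1.476, z(0.2300) = -0.739, d' = 2.215
B: z(0.2800) = -0.583, z(0.8250) = 0.935, d' = -1.518
Δd' = d'_A − d'_B = 2.215 − (-1.518) = 3.733
A has the higher sensitivity.

Δd' = 3.73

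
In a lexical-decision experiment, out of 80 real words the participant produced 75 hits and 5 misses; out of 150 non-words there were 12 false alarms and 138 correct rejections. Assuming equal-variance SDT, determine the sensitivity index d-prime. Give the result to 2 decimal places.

d-prime = 2.94

H = 75/80 = 0.9375
FA = 12/150 = 0.0800
z(H) = z(0.9375) = 1.5341
z(FA) = z(0.0800) = -1.4051
d' = z(H) − z(FA) = 1.5341 − (-1.4051) = 2.9392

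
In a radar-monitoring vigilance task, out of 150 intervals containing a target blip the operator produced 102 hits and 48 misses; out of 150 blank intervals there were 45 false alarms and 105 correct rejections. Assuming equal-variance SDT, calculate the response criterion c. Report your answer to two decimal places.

c = 0.03

H = 102/150 = 0.6800
FA = 45/150 = 0.3000
Φ⁻¹(H) = Φ⁻¹(0.6800) = 0.468
Φ⁻¹(FA) = Φ⁻¹(0.3000) = -0.524
c = −½·[z(H) + z(FA)] = −0.5 × (0.468 + (-0.524)) = 0.028
c > 0: the operator has a conservative response bias.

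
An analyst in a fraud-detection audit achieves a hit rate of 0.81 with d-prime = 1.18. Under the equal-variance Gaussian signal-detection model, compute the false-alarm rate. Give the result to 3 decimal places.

z(hit rate) = z(0.81) = 0.8779
z(FA) = z(H) − d' = 0.8779 − 1.18 = -0.3021
false-alarm rate = Φ(-0.3021) = 0.3813

false-alarm rate = 0.381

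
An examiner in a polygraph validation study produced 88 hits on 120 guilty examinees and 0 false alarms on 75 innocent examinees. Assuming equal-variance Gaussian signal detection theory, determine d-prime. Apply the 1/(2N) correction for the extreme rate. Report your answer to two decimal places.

The false-alarm rate is 0/75 = 0, so apply the 1/(2N) correction: FA → 1/(2·75) = 0.00667.
z(H) = z(0.73333) = 0.623
z(FA) = z(0.00667) = -2.475
d' = 0.623 − (-2.475) = 3.098

d-prime = 3.10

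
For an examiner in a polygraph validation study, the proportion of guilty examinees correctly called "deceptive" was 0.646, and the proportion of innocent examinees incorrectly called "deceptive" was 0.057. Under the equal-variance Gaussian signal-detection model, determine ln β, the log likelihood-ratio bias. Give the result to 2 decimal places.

z(H) = z(0.646) = 0.375
z(FA) = z(0.057) = -1.580
ln β = −½·[z(H)² − z(FA)²] = −0.5 × (0.141 − 2.496) = 1.1775

ln β = 1.18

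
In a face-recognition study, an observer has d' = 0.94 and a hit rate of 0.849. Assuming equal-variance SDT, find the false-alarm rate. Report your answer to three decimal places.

false-alarm rate = 0.537

z(hit rate) = z(0.849) = 1.0322
z(FA) = z(H) − d' = 1.0322 − 0.94 = 0.0922
false-alarm rate = Φ(0.0922) = 0.5367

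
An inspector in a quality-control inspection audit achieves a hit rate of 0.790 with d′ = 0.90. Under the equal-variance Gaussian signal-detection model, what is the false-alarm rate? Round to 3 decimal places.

z(hit rate) = z(0.790) = 0.8064
z(FA) = z(H) − d' = 0.8064 − 0.90 = -0.0936
false-alarm rate = Φ(-0.0936) = 0.4627

false-alarm rate = 0.463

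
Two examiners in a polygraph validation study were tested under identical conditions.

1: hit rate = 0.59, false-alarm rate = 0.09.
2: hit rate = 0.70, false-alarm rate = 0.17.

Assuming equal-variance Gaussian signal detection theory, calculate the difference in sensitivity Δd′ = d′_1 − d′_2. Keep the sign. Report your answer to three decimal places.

Δd′ = 0.090

1: z(0.59) = 0.2275, z(0.09) = -1.3408, d' = 1.5683
2: z(0.70) = 0.5244, z(0.17) = -0.9542, d' = 1.4786
Δd' = d'_1 − d'_2 = 1.5683 − 1.4786 = 0.0897
1 has the higher sensitivity.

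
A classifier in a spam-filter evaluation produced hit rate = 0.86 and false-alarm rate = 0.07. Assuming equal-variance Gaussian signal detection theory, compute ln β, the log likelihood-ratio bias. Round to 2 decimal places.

z(H) = 1.080
z(FA) = -1.476
ln β = −½·[z(H)² − z(FA)²] = −0.5 × (1.166 − 2.179) = 0.5065

ln β = 0.51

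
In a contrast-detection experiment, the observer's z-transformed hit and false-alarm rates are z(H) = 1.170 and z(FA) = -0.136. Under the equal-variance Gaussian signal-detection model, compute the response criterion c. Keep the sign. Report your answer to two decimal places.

c = −½·[z(H) + z(FA)] = −½·(1.170 + (-0.136)) = -0.517

c = -0.52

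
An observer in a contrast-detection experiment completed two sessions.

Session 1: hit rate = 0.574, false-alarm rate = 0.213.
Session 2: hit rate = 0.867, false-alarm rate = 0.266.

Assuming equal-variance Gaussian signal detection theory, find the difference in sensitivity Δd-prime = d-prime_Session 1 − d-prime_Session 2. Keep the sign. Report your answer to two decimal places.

Session 1: z(0.574) = 0.187, z(0.213) = -0.796, d' = 0.983
Session 2: z(0.867) = 1.112, z(0.266) = -0.625, d' = 1.737
Δd' = d'_Session 1 − d'_Session 2 = 0.983 − 1.737 = -0.754
Session 2 has the higher sensitivity.

Δd-prime = -0.75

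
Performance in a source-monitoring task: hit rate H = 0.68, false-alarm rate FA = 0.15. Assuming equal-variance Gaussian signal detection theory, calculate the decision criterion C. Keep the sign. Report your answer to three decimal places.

z(H) = z(0.68) = 0.4677
z(FA) = z(0.15) = -1.0364
c = −½·[z(H) + z(FA)] = −0.5 × (0.4677 + (-1.0364)) = 0.28435
c > 0: the participant has a conservative response bias.

C = 0.284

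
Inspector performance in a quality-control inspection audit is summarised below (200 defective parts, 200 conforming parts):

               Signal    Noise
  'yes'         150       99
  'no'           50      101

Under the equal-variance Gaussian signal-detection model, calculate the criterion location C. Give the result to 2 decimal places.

H = 150/200 = 0.7500
FA = 99/200 = 0.4950
Φ⁻¹(H) = 0.6745
Φ⁻¹(FA) = -0.0125
c = −½·[z(H) + z(FA)] = −0.5 × (0.6745 + (-0.0125)) = -0.3310

C = -0.33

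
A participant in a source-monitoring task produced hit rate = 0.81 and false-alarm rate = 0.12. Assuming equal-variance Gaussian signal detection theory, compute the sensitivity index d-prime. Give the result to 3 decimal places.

z(0.81) = 0.8779, z(0.12) = -1.1750
d' = z(H) − z(FA) = 0.8779 − (-1.1750) = 2.0529

d-prime = 2.053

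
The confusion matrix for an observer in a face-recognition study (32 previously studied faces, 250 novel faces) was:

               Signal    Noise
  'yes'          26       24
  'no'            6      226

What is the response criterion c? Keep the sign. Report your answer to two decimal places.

H = 26/32 = 0.8125
FA = 24/250 = 0.0960
Φ⁻¹(H) = 0.8871
Φ⁻¹(FA) = -1.3047
c = −½·[z(H) + z(FA)] = −0.5 × (0.8871 + (-1.3047)) = 0.2088
c > 0: the observer has a conservative response bias.

c = 0.21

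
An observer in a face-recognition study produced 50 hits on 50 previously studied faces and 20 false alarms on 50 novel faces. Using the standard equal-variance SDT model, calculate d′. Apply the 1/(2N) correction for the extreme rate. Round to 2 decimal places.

The hit rate is 50/50 = 1, so apply the 1/(2N) correction: H → 1 − 1/(2·50) = 0.99000.
z(H) = z(0.99000) = 2.326
z(FA) = z(0.40000) = -0.253
d' = 2.326 − (-0.253) = 2.579

d′ = 2.58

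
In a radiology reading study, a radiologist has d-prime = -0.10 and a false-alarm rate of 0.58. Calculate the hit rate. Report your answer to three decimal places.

z(false-alarm rate) = z(0.58) = 0.2019
z(H) = z(FA) + d' = 0.2019 + (-0.10) = 0.1019
hit rate = Φ(0.1019) = 0.5406

hit rate = 0.541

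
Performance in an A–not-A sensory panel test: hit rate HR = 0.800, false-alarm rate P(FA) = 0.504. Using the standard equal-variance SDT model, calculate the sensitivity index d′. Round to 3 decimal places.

Φ⁻¹(H) = Φ⁻¹(0.800) = 0.8416
Φ⁻¹(FA) = Φ⁻¹(0.504) = 0.0100
d' = z(H) − z(FA) = 0.8416 − 0.0100 = 0.8316

d′ = 0.832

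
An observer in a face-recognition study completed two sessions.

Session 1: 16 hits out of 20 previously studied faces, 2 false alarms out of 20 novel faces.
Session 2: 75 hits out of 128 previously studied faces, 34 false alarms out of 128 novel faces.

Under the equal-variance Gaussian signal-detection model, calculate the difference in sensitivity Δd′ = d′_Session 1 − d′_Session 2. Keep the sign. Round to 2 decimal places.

Session 1: z(0.8000) = 0.842, z(0.1000) = -1.282, d' = 2.124
Session 2: z(0.5859) = 0.217, z(0.2656) = -0.626, d' = 0.843
Δd' = d'_Session 1 − d'_Session 2 = 2.124 − 0.843 = 1.281
Session 1 has the higher sensitivity.

Δd′ = 1.28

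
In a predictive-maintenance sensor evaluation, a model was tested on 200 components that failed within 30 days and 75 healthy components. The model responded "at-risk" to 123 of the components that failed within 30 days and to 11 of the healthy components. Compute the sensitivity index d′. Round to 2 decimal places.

H = 123/200 = 0.6150
FA = 11/75 = 0.1467
z(0.6150) = 0.292, z(0.1467) = -1.051
d' = z(H) − z(FA) = 0.292 − (-1.051) = 1.343

d′ = 1.34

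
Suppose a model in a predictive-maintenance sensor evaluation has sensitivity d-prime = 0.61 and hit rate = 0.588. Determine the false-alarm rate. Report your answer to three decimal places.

z(hit rate) = z(0.588) = 0.2224
z(FA) = z(H) − d' = 0.2224 − 0.61 = -0.3876
false-alarm rate = Φ(-0.3876) = 0.3492

false-alarm rate = 0.349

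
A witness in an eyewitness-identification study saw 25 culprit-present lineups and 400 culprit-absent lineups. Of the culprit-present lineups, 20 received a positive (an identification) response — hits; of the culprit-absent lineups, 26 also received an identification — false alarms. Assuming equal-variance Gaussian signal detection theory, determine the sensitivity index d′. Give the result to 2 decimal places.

d′ = 2.36

H = 20/25 = 0.8000
FA = 26/400 = 0.0650
z(H) = z(0.8000) = 0.842
z(FA) = z(0.0650) = -1.514
d' = z(H) − z(FA) = 0.842 − (-1.514) = 2.356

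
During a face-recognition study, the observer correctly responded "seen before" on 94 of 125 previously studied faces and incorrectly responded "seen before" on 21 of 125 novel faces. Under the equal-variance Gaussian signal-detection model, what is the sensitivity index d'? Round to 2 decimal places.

H = 94/125 = 0.7520
FA = 21/125 = 0.1680
Φ⁻¹(0.7520) = 0.681, Φ⁻¹(0.1680) = -0.962
d' = z(H) − z(FA) = 0.681 − (-0.962) = 1.643

d' = 1.64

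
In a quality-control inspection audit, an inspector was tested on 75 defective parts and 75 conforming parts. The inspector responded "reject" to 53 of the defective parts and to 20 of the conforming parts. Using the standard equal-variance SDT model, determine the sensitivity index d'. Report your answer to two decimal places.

H = 53/75 = 0.7067
FA = 20/75 = 0.2667
z(0.7067) = 0.5438, z(0.2667) = -0.6228
d' = z(H) − z(FA) = 0.5438 − (-0.6228) = 1.1666

d' = 1.17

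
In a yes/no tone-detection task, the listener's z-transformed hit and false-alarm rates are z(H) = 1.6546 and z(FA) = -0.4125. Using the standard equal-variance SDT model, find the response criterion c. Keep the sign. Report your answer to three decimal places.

c = −½·[z(H) + z(FA)] = −½·(1.6546 + (-0.4125)) = -0.62105
c < 0: the listener has a liberal response bias.

c = -0.621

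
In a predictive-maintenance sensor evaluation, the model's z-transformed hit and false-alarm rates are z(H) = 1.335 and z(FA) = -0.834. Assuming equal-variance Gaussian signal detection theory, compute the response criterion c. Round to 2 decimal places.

c = −½·[z(H) + z(FA)] = −½·(1.335 + (-0.834)) = -0.2505

c = -0.25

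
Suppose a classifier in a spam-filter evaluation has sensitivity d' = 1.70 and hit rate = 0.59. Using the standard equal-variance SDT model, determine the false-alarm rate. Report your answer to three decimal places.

z(hit rate) = z(0.59) = 0.2275
z(FA) = z(H) − d' = 0.2275 − 1.70 = -1.4725
false-alarm rate = Φ(-1.4725) = 0.0704

false-alarm rate = 0.070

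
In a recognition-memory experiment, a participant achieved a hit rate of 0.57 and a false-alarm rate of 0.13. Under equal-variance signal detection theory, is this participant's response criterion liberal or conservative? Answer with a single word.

conservative

z(H) = 0.176, z(FA) = -1.126
c = −½·(z(H) + z(FA)) = 0.475
c > 0 → conservative criterion (biased toward responding “no”).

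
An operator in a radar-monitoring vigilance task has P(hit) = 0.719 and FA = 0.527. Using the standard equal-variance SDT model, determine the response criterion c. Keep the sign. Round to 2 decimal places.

c = -0.32

z(H) = 0.580
z(FA) = 0.068
c = −½·[z(H) + z(FA)] = −0.5 × (0.580 + 0.068) = -0.324
c < 0: the operator has a liberal response bias.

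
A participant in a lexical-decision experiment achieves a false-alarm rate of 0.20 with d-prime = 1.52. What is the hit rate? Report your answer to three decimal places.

z(false-alarm rate) = z(0.20) = -0.8416
z(H) = z(FA) + d' = -0.8416 + 1.52 = 0.6784
hit rate = Φ(0.6784) = 0.7512

hit rate = 0.751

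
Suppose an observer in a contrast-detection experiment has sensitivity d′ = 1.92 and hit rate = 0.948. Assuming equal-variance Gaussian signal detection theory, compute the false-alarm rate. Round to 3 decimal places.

false-alarm rate = 0.384

z(hit rate) = z(0.948) = 1.6258
z(FA) = z(H) − d' = 1.6258 − 1.92 = -0.2942
false-alarm rate = Φ(-0.2942) = 0.3843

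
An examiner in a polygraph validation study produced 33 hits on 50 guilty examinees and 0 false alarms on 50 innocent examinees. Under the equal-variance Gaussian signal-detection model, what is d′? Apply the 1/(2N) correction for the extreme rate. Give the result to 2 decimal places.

d′ = 2.74

The false-alarm rate is 0/50 = 0, so apply the 1/(2N) correction: FA → 1/(2·50) = 0.01000.
z(H) = z(0.66000) = 0.412
z(FA) = z(0.01000) = -2.326
d' = 0.412 − (-2.326) = 2.738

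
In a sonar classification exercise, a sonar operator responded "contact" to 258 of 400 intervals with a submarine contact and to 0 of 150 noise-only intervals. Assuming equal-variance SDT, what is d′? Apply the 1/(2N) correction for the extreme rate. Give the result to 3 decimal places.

The false-alarm rate is 0/150 = 0, so apply the 1/(2N) correction: FA → 1/(2·150) = 0.00333.
z(H) = z(0.64500) = 0.3719
z(FA) = z(0.00333) = -2.7134
d' = 0.3719 − (-2.7134) = 3.0853

d′ = 3.085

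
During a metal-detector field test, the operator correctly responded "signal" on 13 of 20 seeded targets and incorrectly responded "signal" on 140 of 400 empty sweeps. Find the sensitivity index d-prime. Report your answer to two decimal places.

H = 13/20 = 0.6500
FA = 140/400 = 0.3500
z(H) = 0.3853
z(FA) = -0.3853
d' = z(H) − z(FA) = 0.3853 − (-0.3853) = 0.7706

d-prime = 0.77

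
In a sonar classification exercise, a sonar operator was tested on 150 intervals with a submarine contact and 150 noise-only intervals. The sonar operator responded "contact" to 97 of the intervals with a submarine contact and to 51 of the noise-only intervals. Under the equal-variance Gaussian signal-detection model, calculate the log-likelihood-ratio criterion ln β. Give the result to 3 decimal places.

H = 97/150 = 0.6467
FA = 51/150 = 0.3400
z(H) = 0.3764
z(FA) = -0.4125
ln β = −½·[z(H)² − z(FA)²] = −0.5 × (0.1417 − 0.1702) = 0.01425

ln β = 0.014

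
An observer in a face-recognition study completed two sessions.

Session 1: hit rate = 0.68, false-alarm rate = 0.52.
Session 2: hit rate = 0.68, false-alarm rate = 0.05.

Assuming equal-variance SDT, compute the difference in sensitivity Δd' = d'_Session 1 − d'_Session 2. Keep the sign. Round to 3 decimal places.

Session 1: z(0.68) = 0.4677, z(0.52) = 0.0502, d' = 0.4175
Session 2: z(0.68) = 0.4677, z(0.05) = -1.6449, d' = 2.1126
Δd' = d'_Session 1 − d'_Session 2 = 0.4175 − 2.1126 = -1.6951
Session 2 has the higher sensitivity.

Δd' = -1.695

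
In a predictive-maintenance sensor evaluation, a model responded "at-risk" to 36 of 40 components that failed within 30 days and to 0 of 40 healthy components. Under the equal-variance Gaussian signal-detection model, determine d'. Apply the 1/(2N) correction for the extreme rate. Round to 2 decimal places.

d' = 3.52

The false-alarm rate is 0/40 = 0, so apply the 1/(2N) correction: FA → 1/(2·40) = 0.01250.
z(H) = z(0.90000) = 1.282
z(FA) = z(0.01250) = -2.241
d' = 1.282 − (-2.241) = 3.523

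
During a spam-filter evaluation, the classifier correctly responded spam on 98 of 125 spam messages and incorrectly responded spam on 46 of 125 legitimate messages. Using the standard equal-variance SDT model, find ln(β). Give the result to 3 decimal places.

ln β = -0.252

H = 98/125 = 0.7840
FA = 46/125 = 0.3680
Φ⁻¹(H) = Φ⁻¹(0.7840) = 0.7858
Φ⁻¹(FA) = Φ⁻¹(0.3680) = -0.3372
ln β = −½·[z(H)² − z(FA)²] = −0.5 × (0.6175 − 0.1137) = -0.2519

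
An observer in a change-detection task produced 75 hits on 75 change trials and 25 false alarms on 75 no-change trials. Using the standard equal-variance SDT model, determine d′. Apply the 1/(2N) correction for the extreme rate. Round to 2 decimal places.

d′ = 2.91

The hit rate is 75/75 = 1, so apply the 1/(2N) correction: H → 1 − 1/(2·75) = 0.99333.
z(H) = z(0.99333) = 2.475
z(FA) = z(0.33333) = -0.431
d' = 2.475 − (-0.431) = 2.906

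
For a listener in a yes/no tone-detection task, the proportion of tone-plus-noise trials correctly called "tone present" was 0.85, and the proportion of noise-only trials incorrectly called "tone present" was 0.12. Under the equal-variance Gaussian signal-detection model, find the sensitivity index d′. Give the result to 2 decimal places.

z(0.85) = 1.036, z(0.12) = -1.175
d' = z(H) − z(FA) = 1.036 − (-1.175) = 2.211

d′ = 2.21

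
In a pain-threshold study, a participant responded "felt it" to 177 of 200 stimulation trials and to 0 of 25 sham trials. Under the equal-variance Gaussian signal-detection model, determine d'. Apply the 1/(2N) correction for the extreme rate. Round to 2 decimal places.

The false-alarm rate is 0/25 = 0, so apply the 1/(2N) correction: FA → 1/(2·25) = 0.02000.
z(H) = z(0.88500) = 1.200
z(FA) = z(0.02000) = -2.054
d' = 1.200 − (-2.054) = 3.254

d' = 3.25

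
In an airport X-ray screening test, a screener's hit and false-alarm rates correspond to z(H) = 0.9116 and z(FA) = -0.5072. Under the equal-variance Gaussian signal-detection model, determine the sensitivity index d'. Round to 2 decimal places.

d' = 1.42

d' = z(H) − z(FA) = 0.9116 − (-0.5072) = 1.4188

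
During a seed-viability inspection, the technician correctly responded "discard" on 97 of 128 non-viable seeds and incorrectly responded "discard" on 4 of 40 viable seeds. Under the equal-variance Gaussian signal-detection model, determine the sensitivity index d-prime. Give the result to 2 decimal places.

H = 97/128 = 0.7578
FA = 4/40 = 0.1000
z(H) = z(0.7578) = 0.6992
z(FA) = z(0.1000) = -1.2816
d' = z(H) − z(FA) = 0.6992 − (-1.2816) = 1.9808

d-prime = 1.98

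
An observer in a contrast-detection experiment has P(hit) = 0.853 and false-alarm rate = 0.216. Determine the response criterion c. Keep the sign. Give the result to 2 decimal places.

c = -0.13

z(H) = z(0.853) = 1.0494
z(FA) = z(0.216) = -0.7858
c = −½·[z(H) + z(FA)] = −0.5 × (1.0494 + (-0.7858)) = -0.1318
c < 0: the observer has a liberal response bias.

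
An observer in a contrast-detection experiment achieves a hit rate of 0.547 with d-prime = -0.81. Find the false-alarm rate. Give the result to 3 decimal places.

false-alarm rate = 0.823

z(hit rate) = z(0.547) = 0.1181
z(FA) = z(H) − d' = 0.1181 − (-0.81) = 0.9281
false-alarm rate = Φ(0.9281) = 0.8233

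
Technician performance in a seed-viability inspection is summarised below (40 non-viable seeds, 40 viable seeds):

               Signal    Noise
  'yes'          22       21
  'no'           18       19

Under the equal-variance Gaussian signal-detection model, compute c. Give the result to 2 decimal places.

c = -0.09

H = 22/40 = 0.5500
FA = 21/40 = 0.5250
Φ⁻¹(0.5500) = 0.1257, Φ⁻¹(0.5250) = 0.0627
c = −½·[z(H) + z(FA)] = −0.5 × (0.1257 + 0.0627) = -0.0942
c < 0: the technician has a liberal response bias.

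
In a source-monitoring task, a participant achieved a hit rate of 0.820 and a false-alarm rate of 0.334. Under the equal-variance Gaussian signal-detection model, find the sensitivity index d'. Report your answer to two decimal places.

d' = 1.34

z(H) = z(0.820) = 0.9154
z(FA) = z(0.334) = -0.4289
d' = z(H) − z(FA) = 0.9154 − (-0.4289) = 1.3443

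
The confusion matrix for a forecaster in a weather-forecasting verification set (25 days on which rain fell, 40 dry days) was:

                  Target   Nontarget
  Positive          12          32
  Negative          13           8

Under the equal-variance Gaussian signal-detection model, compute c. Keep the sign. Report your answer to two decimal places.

c = -0.40

H = 12/25 = 0.4800
FA = 32/40 = 0.8000
Φ⁻¹(H) = -0.0502
Φ⁻¹(FA) = 0.8416
c = −½·[z(H) + z(FA)] = −0.5 × (-0.0502 + 0.8416) = -0.3957
c < 0: the forecaster has a liberal response bias.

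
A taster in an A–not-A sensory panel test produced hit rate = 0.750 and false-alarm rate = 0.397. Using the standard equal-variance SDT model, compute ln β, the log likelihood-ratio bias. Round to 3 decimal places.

ln β = -0.193

z(0.750) = 0.6745, z(0.397) = -0.2611
ln β = −½·[z(H)² − z(FA)²] = −0.5 × (0.4550 − 0.0682) = -0.1934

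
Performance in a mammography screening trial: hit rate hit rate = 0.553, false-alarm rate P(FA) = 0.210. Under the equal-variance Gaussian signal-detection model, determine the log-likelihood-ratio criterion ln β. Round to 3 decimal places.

ln β = 0.316

z(H) = z(0.553) = 0.1332
z(FA) = z(0.210) = -0.8064
ln β = −½·[z(H)² − z(FA)²] = −0.5 × (0.0177 − 0.6503) = 0.3163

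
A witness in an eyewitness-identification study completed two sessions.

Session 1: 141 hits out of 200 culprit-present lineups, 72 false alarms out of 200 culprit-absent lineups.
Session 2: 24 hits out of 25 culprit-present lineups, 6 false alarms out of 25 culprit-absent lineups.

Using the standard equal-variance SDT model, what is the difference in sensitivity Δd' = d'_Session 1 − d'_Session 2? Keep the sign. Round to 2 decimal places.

Δd' = -1.56

Session 1: z(0.7050) = 0.539, z(0.3600) = -0.358, d' = 0.897
Session 2: z(0.9600) = 1.751, z(0.2400) = -0.706, d' = 2.457
Δd' = d'_Session 1 − d'_Session 2 = 0.897 − 2.457 = -1.560
Session 2 has the higher sensitivity.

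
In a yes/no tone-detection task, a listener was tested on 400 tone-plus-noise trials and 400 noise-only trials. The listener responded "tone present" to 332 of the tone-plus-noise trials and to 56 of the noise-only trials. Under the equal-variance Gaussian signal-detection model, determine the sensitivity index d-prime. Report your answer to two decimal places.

H = 332/400 = 0.8300
FA = 56/400 = 0.1400
z(H) = 0.9542
z(FA) = -1.0803
d' = z(H) − z(FA) = 0.9542 − (-1.0803) = 2.0345

d-prime = 2.03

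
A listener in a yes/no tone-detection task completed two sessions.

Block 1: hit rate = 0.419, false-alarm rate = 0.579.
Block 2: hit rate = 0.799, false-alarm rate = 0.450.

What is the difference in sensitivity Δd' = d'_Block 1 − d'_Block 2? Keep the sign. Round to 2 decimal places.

Block 1: z(0.419) = -0.204, z(0.579) = 0.199, d' = -0.403
Block 2: z(0.799) = 0.838, z(0.450) = -0.126, d' = 0.964
Δd' = d'_Block 1 − d'_Block 2 = -0.403 − 0.964 = -1.367
Block 2 has the higher sensitivity.

Δd' = -1.37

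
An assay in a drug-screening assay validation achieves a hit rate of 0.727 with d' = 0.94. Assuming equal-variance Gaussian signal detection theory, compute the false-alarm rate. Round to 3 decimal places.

false-alarm rate = 0.368

z(hit rate) = z(0.727) = 0.6038
z(FA) = z(H) − d' = 0.6038 − 0.94 = -0.3362
false-alarm rate = Φ(-0.3362) = 0.3684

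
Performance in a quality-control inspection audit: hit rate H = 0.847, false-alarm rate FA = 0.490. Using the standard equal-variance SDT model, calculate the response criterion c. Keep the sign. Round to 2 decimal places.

z(H) = 1.0237
z(FA) = -0.0251
c = −½·[z(H) + z(FA)] = −0.5 × (1.0237 + (-0.0251)) = -0.4993

c = -0.50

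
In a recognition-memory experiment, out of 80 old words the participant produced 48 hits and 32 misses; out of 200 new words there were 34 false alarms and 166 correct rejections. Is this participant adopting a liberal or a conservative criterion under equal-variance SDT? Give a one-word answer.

z(H) = 0.253, z(FA) = -0.954
c = −½·(z(H) + z(FA)) = 0.3505
c > 0 → conservative criterion (biased toward responding “no”).

conservative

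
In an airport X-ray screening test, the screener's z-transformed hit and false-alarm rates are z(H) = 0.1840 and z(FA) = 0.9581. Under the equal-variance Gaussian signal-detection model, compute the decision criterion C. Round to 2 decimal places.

C = -0.57

c = −½·[z(H) + z(FA)] = −½·(0.1840 + 0.9581) = -0.57105
c < 0: the screener has a liberal response bias.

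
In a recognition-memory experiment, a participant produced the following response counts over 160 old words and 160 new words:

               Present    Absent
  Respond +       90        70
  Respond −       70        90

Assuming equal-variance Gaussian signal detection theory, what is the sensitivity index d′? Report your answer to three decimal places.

H = 90/160 = 0.5625
FA = 70/160 = 0.4375
z(0.5625) = 0.1573, z(0.4375) = -0.1573
d' = z(H) − z(FA) = 0.1573 − (-0.1573) = 0.3146

d′ = 0.315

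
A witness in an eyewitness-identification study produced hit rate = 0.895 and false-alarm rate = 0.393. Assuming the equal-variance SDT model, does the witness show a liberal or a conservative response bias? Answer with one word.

liberal

z(H) = 1.254, z(FA) = -0.272
c = −½·(z(H) + z(FA)) = -0.491
c < 0 → liberal criterion (biased toward responding “yes”).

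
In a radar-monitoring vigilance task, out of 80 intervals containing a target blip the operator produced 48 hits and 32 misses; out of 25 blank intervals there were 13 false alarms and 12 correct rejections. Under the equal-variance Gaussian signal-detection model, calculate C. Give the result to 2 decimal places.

H = 48/80 = 0.6000
FA = 13/25 = 0.5200
Φ⁻¹(H) = Φ⁻¹(0.6000) = 0.2533
Φ⁻¹(FA) = Φ⁻¹(0.5200) = 0.0502
c = −½·[z(H) + z(FA)] = −0.5 × (0.2533 + 0.0502) = -0.15175

C = -0.15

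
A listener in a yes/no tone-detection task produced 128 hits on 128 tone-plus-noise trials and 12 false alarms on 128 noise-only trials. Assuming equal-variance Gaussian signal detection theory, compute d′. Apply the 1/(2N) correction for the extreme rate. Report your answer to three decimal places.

The hit rate is 128/128 = 1, so apply the 1/(2N) correction: H → 1 − 1/(2·128) = 0.99609.
z(H) = z(0.99609) = 2.6597
z(FA) = z(0.09375) = -1.3180
d' = 2.6597 − (-1.3180) = 3.9777

d′ = 3.978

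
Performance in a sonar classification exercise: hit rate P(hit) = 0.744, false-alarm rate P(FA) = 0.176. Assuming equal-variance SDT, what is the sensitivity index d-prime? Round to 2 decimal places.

d-prime = 1.59

z(0.744) = 0.6557, z(0.176) = -0.9307
d' = z(H) − z(FA) = 0.6557 − (-0.9307) = 1.5864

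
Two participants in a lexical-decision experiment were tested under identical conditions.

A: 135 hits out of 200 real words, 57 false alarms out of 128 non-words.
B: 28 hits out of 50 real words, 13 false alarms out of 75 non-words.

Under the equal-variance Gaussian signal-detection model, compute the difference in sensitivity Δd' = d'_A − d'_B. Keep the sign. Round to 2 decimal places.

Δd' = -0.50

A: z(0.6750) = 0.454, z(0.4453) = -0.138, d' = 0.592
B: z(0.5600) = 0.151, z(0.1733) = -0.941, d' = 1.092
Δd' = d'_A − d'_B = 0.592 − 1.092 = -0.500
B has the higher sensitivity.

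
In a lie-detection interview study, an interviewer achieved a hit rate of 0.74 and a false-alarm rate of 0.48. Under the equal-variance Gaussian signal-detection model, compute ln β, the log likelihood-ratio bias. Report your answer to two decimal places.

z(H) = z(0.74) = 0.643
z(FA) = z(0.48) = -0.050
ln β = −½·[z(H)² − z(FA)²] = −0.5 × (0.413 − 0.003) = -0.205

ln β = -0.21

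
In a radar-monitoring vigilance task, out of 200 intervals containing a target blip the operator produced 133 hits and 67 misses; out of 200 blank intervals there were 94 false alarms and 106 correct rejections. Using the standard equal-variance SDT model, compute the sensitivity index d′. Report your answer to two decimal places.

H = 133/200 = 0.6650
FA = 94/200 = 0.4700
Φ⁻¹(0.6650) = 0.4261, Φ⁻¹(0.4700) = -0.0753
d' = z(H) − z(FA) = 0.4261 − (-0.0753) = 0.5014

d′ = 0.50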